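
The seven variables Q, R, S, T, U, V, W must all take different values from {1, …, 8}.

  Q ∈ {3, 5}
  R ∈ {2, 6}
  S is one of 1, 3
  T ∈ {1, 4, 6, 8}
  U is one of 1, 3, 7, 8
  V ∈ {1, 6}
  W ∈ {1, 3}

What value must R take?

2

S and W share exactly the 2 values {1, 3}; by pigeonhole those values go to them, so strike 1, 3 from Q, T, U, V.
That leaves Q = 5.
V's domain is down to {6}, so V = 6. Strike 6 from R, T.
So R = 2.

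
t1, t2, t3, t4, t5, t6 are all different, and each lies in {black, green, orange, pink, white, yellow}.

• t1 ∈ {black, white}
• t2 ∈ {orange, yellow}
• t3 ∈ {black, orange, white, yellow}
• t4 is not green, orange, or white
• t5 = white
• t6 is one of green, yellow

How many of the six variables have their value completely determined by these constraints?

4

t5 has just one choice, so t5 = white. So t1, t3 can't be white.
t1 has just one choice, so t1 = black. Remove black from t3, t4.
The 4 still-open variables together cover exactly {green, orange, pink, yellow} — 4 values for 4 variables — and green appears only in t6's list, so t6 = green.
The 3 still-open variables together cover exactly {orange, pink, yellow} — 3 values for 3 variables — and pink appears only in t4's list, so t4 = pink.
Determined: t1=black, t4=pink, t5=white, t6=green. The other variables each still have more than one consistent value. That makes 4.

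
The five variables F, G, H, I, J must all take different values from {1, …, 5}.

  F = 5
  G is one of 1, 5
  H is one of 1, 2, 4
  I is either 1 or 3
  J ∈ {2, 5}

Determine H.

F's domain is down to {5}, so F = 5. Strike 5 from G, J.
G has just one choice, so G = 1. Strike 1 from H, I.
That leaves I = 3.
That leaves J = 2. So H can't be 2.
So H = 4.

4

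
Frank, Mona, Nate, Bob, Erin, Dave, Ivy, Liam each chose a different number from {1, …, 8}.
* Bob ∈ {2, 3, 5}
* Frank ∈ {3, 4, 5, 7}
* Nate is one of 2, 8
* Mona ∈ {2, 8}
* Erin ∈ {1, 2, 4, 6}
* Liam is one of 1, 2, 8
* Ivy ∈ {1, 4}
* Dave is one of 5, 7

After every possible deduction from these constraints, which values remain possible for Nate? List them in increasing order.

Among the 8 variables, 6 fits only Erin (and all 8 values in {1, 2, 3, 4, 5, 6, 7, 8} must be used), so Erin = 6.
The 2 variables Mona and Nate are confined to {2, 8}, which locks those values in; drop them from Bob, Liam.
That leaves Liam = 1. Eliminate 1 elsewhere: Ivy.
Ivy's domain is down to {4}, so Ivy = 4. So Frank can't be 4.
No further eliminations apply; Nate can still be any of 2, 8.

2, 8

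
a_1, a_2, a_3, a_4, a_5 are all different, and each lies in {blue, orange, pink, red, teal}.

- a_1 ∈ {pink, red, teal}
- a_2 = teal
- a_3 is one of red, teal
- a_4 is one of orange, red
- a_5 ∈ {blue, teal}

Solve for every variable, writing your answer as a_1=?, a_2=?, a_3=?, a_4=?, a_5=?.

a_1=pink, a_2=teal, a_3=red, a_4=orange, a_5=blue

a_2 must be teal (only option left). Strike teal from a_1, a_3, a_5.
a_3's domain is down to {red}, so a_3 = red. Strike red from a_1, a_4.
That leaves a_4 = orange.
a_5 has just one choice, so a_5 = blue.
a_1's domain is down to {pink}, so a_1 = pink.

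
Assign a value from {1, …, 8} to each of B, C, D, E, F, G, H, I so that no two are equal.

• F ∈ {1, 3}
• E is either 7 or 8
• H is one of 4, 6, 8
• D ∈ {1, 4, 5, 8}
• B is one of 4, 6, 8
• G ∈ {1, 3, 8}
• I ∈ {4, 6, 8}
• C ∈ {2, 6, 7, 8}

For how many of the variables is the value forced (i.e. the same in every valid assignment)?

3

The 8 variables together cover exactly {1, 2, 3, 4, 5, 6, 7, 8} — 8 values for 8 variables — and 2 appears only in C's list, so C = 2.
The 7 still-open variables together cover exactly {1, 3, 4, 5, 6, 7, 8} — 7 values for 7 variables — and 5 appears only in D's list, so D = 5.
The 6 still-open variables draw from only 6 values {1, 3, 4, 6, 7, 8}, so each is used; only E can be 7, hence E = 7.
B, H, I share exactly the 3 values {4, 6, 8}; by pigeonhole those values go to them, so strike 4, 6, 8 from G.
Determined: C=2, D=5, E=7. The other variables each still have more than one consistent value. That makes 3.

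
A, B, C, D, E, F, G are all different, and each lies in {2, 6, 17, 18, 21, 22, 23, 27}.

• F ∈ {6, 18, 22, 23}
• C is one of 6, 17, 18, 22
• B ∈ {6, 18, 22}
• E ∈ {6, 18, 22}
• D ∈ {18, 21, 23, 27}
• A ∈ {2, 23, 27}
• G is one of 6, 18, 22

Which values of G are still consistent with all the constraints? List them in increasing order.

6, 18, 22

B, E, G share exactly the 3 values {6, 18, 22}; by pigeonhole those values go to them, so strike 6, 18, 22 from C, D, F.
C has just one choice, so C = 17.
F has just one choice, so F = 23. Remove 23 from A, D.
No further eliminations apply; G can still be any of 6, 18, 22.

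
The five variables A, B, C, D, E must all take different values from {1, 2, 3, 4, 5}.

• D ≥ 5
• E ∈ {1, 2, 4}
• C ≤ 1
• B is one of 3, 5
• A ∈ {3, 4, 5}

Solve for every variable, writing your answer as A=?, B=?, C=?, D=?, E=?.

C must be 1 (only option left). Remove 1 from E.
D's domain is down to {5}, so D = 5. Remove 5 from A, B.
That leaves B = 3. So A can't be 3.
That leaves A = 4. Remove 4 from E.
E must be 2 (only option left).

A=4, B=3, C=1, D=5, E=2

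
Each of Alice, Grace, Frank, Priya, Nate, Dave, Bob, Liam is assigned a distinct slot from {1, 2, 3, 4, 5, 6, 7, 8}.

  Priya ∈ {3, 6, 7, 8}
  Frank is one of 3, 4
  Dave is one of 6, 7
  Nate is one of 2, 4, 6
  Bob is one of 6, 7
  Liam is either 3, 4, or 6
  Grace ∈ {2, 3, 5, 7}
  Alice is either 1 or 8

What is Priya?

8

The 8 variables together cover exactly {1, 2, 3, 4, 5, 6, 7, 8} — 8 values for 8 variables — and 1 appears only in Alice's list, so Alice = 1.
Among the 7 still-open variables, 5 fits only Grace (and all 7 values in {2, 3, 4, 5, 6, 7, 8} must be used), so Grace = 5.
The 6 still-open variables together cover exactly {2, 3, 4, 6, 7, 8} — 6 values for 6 variables — and 2 appears only in Nate's list, so Nate = 2.
The 5 still-open variables together cover exactly {3, 4, 6, 7, 8} — 5 values for 5 variables — and 8 appears only in Priya's list, so Priya = 8.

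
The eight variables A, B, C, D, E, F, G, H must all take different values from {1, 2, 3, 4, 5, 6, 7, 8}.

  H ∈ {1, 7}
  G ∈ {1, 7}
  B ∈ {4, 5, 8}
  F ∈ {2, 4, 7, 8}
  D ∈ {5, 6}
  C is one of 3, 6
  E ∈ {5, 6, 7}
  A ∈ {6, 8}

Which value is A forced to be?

8

The 8 variables together cover exactly {1, 2, 3, 4, 5, 6, 7, 8} — 8 values for 8 variables — and 2 appears only in F's list, so F = 2.
The 7 still-open variables together cover exactly {1, 3, 4, 5, 6, 7, 8} — 7 values for 7 variables — and 3 appears only in C's list, so C = 3.
The 6 still-open variables together cover exactly {1, 4, 5, 6, 7, 8} — 6 values for 6 variables — and 4 appears only in B's list, so B = 4.
The 5 still-open variables together cover exactly {1, 5, 6, 7, 8} — 5 values for 5 variables — and 8 appears only in A's list, so A = 8.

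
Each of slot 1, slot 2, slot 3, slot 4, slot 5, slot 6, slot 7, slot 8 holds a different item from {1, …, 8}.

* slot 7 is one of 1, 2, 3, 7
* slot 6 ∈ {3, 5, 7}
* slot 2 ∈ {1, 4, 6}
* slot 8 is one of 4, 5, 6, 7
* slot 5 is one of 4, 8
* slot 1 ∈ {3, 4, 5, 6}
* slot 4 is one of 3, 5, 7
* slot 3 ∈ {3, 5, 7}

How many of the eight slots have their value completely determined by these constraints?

The 8 variables draw from only 8 values {1, 2, 3, 4, 5, 6, 7, 8}, so each is used; only slot 7 can be 2, hence slot 7 = 2.
Among the 7 still-open variables, 1 fits only slot 2 (and all 7 values in {1, 3, 4, 5, 6, 7, 8} must be used), so slot 2 = 1.
Among the 6 still-open variables, 8 fits only slot 5 (and all 6 values in {3, 4, 5, 6, 7, 8} must be used), so slot 5 = 8.
slot 3, slot 4, slot 6 share exactly the 3 values {3, 5, 7}; by pigeonhole those values go to them, so strike 3, 5, 7 from slot 1, slot 8.
Determined: slot 2=1, slot 5=8, slot 7=2. The other slots each still have more than one consistent value. That makes 3.

3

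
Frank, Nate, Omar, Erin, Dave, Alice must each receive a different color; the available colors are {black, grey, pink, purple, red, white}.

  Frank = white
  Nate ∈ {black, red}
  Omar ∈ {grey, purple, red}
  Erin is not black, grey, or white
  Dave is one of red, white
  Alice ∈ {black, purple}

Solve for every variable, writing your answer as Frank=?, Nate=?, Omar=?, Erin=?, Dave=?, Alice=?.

Frank must be white (only option left). Remove white from Dave.
Dave has just one choice, so Dave = red. Strike red from Nate, Omar, Erin.
That leaves Nate = black. Eliminate black elsewhere: Alice.
Alice must be purple (only option left). Eliminate purple elsewhere: Omar, Erin.
Omar must be grey (only option left).
Erin's domain is down to {pink}, so Erin = pink.

Frank=white, Nate=black, Omar=grey, Erin=pink, Dave=red, Alice=purple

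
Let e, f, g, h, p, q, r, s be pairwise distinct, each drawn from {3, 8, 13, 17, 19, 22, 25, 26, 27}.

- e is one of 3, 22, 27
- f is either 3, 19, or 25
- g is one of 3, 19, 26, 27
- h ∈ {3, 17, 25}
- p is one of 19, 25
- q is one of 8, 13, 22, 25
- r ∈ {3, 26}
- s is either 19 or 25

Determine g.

27

The 2 variables p and s are confined to {19, 25}, which locks those values in; drop them from f, g, h, q.
f has just one choice, so f = 3. Eliminate 3 elsewhere: e, g, h, r.
h's domain is down to {17}, so h = 17.
r has just one choice, so r = 26. So g can't be 26.
So g = 27.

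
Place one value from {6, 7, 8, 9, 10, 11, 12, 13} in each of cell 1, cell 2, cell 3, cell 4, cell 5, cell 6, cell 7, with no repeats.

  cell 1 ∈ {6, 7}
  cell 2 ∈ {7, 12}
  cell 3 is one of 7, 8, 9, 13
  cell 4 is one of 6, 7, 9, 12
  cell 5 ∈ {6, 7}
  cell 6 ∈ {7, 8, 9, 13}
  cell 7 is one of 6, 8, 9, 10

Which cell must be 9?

Among the 7 variables, 10 fits only cell 7 (and all 7 values in {6, 7, 8, 9, 10, 12, 13} must be used), so cell 7 = 10.
The 2 variables cell 1 and cell 5 are confined to {6, 7}, which locks those values in; drop them from cell 2, cell 3, cell 4, cell 6.
cell 2 has just one choice, so cell 2 = 12. Remove 12 from cell 4.
So 9 goes to cell 4.

cell 4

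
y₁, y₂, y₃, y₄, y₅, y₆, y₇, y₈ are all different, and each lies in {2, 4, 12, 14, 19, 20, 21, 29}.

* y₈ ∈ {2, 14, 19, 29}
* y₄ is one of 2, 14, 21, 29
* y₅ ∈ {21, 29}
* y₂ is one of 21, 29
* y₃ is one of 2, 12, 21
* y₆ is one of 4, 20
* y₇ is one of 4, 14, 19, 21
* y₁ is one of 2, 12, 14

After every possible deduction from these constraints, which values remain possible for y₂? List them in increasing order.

21, 29

Among the 8 variables, 20 fits only y₆ (and all 8 values in {2, 4, 12, 14, 19, 20, 21, 29} must be used), so y₆ = 20.
The 7 still-open variables together cover exactly {2, 4, 12, 14, 19, 21, 29} — 7 values for 7 variables — and 4 appears only in y₇'s list, so y₇ = 4.
Among the 6 still-open variables, 19 fits only y₈ (and all 6 values in {2, 12, 14, 19, 21, 29} must be used), so y₈ = 19.
y₂ and y₅ share exactly the 2 values {21, 29}; by pigeonhole those values go to them, so strike 21, 29 from y₃, y₄.
No further eliminations apply; y₂ can still be any of 21, 29.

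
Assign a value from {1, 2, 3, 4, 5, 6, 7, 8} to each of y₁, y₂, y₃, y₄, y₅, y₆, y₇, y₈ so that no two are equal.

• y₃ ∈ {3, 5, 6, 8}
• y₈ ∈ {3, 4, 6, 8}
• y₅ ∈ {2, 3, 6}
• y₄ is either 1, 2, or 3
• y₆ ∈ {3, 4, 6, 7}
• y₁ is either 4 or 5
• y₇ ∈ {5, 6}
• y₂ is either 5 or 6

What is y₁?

The 8 variables together cover exactly {1, 2, 3, 4, 5, 6, 7, 8} — 8 values for 8 variables — and 1 appears only in y₄'s list, so y₄ = 1.
Among the 7 still-open variables, 2 fits only y₅ (and all 7 values in {2, 3, 4, 5, 6, 7, 8} must be used), so y₅ = 2.
Among the 6 still-open variables, 7 fits only y₆ (and all 6 values in {3, 4, 5, 6, 7, 8} must be used), so y₆ = 7.
y₂ and y₇ between them cover only {5, 6} — a naked pair. Remove those values from y₁, y₃, y₈.
So y₁ = 4.

4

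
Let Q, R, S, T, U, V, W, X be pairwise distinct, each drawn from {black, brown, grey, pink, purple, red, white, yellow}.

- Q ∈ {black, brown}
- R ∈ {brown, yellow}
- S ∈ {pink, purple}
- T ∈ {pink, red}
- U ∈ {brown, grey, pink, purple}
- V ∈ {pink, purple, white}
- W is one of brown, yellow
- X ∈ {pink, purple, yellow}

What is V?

white

The 8 variables draw from only 8 values {black, brown, grey, pink, purple, red, white, yellow}, so each is used; only Q can be black, hence Q = black.
The 7 still-open variables together cover exactly {brown, grey, pink, purple, red, white, yellow} — 7 values for 7 variables — and grey appears only in U's list, so U = grey.
The 6 still-open variables together cover exactly {brown, pink, purple, red, white, yellow} — 6 values for 6 variables — and red appears only in T's list, so T = red.
The 5 still-open variables together cover exactly {brown, pink, purple, white, yellow} — 5 values for 5 variables — and white appears only in V's list, so V = white.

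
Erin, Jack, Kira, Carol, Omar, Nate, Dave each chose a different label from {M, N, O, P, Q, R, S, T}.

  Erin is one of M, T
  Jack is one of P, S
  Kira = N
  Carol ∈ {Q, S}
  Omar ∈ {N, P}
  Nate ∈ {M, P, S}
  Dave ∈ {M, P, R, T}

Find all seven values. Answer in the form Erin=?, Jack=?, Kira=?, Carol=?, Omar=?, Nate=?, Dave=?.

Kira must be N (only option left). So Omar can't be N.
Omar has just one choice, so Omar = P. Remove P from Jack, Nate, Dave.
That leaves Jack = S. So Carol, Nate can't be S.
Carol has just one choice, so Carol = Q.
Nate has just one choice, so Nate = M. So Erin, Dave can't be M.
That leaves Erin = T. Eliminate T elsewhere: Dave.
Dave's domain is down to {R}, so Dave = R.

Erin=T, Jack=S, Kira=N, Carol=Q, Omar=P, Nate=M, Dave=R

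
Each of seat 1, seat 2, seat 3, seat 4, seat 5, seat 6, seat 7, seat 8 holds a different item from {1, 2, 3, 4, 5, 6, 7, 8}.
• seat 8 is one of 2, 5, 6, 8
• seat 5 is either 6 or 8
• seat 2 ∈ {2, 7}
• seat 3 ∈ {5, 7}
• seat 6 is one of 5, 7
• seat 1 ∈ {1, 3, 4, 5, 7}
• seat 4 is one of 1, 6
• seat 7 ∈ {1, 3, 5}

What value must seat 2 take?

2

The 8 variables draw from only 8 values {1, 2, 3, 4, 5, 6, 7, 8}, so each is used; only seat 1 can be 4, hence seat 1 = 4.
The 7 still-open variables draw from only 7 values {1, 2, 3, 5, 6, 7, 8}, so each is used; only seat 7 can be 3, hence seat 7 = 3.
Among the 6 still-open variables, 1 fits only seat 4 (and all 6 values in {1, 2, 5, 6, 7, 8} must be used), so seat 4 = 1.
The 2 variables seat 3 and seat 6 are confined to {5, 7}, which locks those values in; drop them from seat 2, seat 8.
So seat 2 = 2.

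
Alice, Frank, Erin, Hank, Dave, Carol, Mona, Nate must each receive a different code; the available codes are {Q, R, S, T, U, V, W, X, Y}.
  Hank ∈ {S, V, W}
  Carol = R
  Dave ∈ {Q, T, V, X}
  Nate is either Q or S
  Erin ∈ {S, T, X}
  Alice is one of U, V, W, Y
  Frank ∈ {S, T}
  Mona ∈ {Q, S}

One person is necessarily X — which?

Carol's domain is down to {R}, so Carol = R.
Mona and Nate between them cover only {Q, S} — a naked pair. Remove those values from Frank, Erin, Hank, Dave.
Frank has just one choice, so Frank = T. Strike T from Erin, Dave.
So X goes to Erin.

Erin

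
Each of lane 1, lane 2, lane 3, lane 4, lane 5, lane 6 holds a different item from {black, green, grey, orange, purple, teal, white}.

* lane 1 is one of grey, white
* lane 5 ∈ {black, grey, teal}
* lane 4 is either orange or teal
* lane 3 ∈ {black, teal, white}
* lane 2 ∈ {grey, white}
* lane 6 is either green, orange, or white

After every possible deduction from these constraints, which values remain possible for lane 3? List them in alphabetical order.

Among the 6 variables, green fits only lane 6 (and all 6 values in {black, green, grey, orange, teal, white} must be used), so lane 6 = green.
The 5 still-open variables together cover exactly {black, grey, orange, teal, white} — 5 values for 5 variables — and orange appears only in lane 4's list, so lane 4 = orange.
lane 1 and lane 2 share exactly the 2 values {grey, white}; by pigeonhole those values go to them, so strike grey, white from lane 3, lane 5.
No further eliminations apply; lane 3 can still be any of black, teal.

black, teal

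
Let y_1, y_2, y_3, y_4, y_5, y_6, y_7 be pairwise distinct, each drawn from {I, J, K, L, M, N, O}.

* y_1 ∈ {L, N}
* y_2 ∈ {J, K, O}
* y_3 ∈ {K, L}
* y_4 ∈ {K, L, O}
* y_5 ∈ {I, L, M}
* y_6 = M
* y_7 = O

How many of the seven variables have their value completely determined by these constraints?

5

y_6 must be M (only option left). Remove M from y_5.
That leaves y_7 = O. Eliminate O elsewhere: y_2, y_4.
The 5 still-open variables together cover exactly {I, J, K, L, N} — 5 values for 5 variables — and I appears only in y_5's list, so y_5 = I.
Among the 4 still-open variables, J fits only y_2 (and all 4 values in {J, K, L, N} must be used), so y_2 = J.
Among the 3 still-open variables, N fits only y_1 (and all 3 values in {K, L, N} must be used), so y_1 = N.
Determined: y_1=N, y_2=J, y_5=I, y_6=M, y_7=O. The other variables each still have more than one consistent value. That makes 5.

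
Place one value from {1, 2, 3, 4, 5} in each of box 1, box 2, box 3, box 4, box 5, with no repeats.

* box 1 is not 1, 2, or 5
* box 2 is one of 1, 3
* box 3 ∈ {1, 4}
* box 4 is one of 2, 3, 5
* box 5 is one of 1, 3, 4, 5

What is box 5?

The 5 variables draw from only 5 values {1, 2, 3, 4, 5}, so each is used; only box 4 can be 2, hence box 4 = 2.
Among the 4 still-open variables, 5 fits only box 5 (and all 4 values in {1, 3, 4, 5} must be used), so box 5 = 5.

5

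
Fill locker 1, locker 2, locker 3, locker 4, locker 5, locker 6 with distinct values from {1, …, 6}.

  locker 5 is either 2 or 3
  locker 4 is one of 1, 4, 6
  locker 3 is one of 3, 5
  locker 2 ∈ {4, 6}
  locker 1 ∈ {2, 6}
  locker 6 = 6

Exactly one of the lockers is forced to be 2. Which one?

locker 1

locker 6's domain is down to {6}, so locker 6 = 6. Strike 6 from locker 1, locker 2, locker 4.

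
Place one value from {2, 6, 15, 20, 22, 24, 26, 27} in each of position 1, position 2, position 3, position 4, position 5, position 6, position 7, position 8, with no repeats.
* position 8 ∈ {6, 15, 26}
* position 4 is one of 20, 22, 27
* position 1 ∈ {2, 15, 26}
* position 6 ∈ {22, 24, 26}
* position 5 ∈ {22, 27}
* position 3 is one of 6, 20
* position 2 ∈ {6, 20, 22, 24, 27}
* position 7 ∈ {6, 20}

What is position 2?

24

Among the 8 variables, 2 fits only position 1 (and all 8 values in {2, 6, 15, 20, 22, 24, 26, 27} must be used), so position 1 = 2.
The 7 still-open variables draw from only 7 values {6, 15, 20, 22, 24, 26, 27}, so each is used; only position 8 can be 15, hence position 8 = 15.
Among the 6 still-open variables, 26 fits only position 6 (and all 6 values in {6, 20, 22, 24, 26, 27} must be used), so position 6 = 26.
Among the 5 still-open variables, 24 fits only position 2 (and all 5 values in {6, 20, 22, 24, 27} must be used), so position 2 = 24.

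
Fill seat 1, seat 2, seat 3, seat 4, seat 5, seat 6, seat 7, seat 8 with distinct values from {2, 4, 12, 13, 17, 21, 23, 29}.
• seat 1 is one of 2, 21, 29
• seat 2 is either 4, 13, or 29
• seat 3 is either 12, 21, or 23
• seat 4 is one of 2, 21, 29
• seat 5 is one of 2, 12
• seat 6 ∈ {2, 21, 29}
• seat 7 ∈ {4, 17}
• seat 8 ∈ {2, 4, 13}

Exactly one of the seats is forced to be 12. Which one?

The 8 variables draw from only 8 values {2, 4, 12, 13, 17, 21, 23, 29}, so each is used; only seat 7 can be 17, hence seat 7 = 17.
The 7 still-open variables draw from only 7 values {2, 4, 12, 13, 21, 23, 29}, so each is used; only seat 3 can be 23, hence seat 3 = 23.
The 6 still-open variables together cover exactly {2, 4, 12, 13, 21, 29} — 6 values for 6 variables — and 12 appears only in seat 5's list, so seat 5 = 12.

seat 5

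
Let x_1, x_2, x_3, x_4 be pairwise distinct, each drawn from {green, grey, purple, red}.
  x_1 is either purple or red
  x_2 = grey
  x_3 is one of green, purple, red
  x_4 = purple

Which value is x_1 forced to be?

red

x_2 has just one choice, so x_2 = grey.
x_4 must be purple (only option left). Strike purple from x_1, x_3.
So x_1 = red.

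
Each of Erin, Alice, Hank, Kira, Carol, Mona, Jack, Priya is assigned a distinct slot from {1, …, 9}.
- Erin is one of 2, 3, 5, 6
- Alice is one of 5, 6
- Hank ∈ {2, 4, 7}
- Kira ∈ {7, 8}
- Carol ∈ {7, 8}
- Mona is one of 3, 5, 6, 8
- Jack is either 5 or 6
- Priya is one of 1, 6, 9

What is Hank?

4

Alice and Jack share exactly the 2 values {5, 6}; by pigeonhole those values go to them, so strike 5, 6 from Erin, Mona, Priya.
The 2 variables Kira and Carol are confined to {7, 8}, which locks those values in; drop them from Hank, Mona.
Mona's domain is down to {3}, so Mona = 3. Remove 3 from Erin.
Erin must be 2 (only option left). Strike 2 from Hank.
So Hank = 4.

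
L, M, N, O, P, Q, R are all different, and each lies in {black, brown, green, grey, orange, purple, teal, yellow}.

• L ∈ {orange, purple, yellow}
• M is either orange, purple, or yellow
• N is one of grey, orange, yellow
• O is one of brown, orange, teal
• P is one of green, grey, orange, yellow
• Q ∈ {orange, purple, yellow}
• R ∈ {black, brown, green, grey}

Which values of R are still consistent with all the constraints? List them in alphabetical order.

The 3 variables L, M, Q are confined to {orange, purple, yellow}, which locks those values in; drop them from N, O, P.
N's domain is down to {grey}, so N = grey. Strike grey from P, R.
P has just one choice, so P = green. Remove green from R.
No further eliminations apply; R can still be any of black, brown.

black, brown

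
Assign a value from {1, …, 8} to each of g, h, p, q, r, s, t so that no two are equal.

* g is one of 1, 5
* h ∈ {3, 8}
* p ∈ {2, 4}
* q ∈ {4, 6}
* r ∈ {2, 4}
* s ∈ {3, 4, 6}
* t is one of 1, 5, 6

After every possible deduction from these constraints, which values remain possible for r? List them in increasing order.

The 7 variables draw from only 7 values {1, 2, 3, 4, 5, 6, 8}, so each is used; only h can be 8, hence h = 8.
The 6 still-open variables draw from only 6 values {1, 2, 3, 4, 5, 6}, so each is used; only s can be 3, hence s = 3.
p and r share exactly the 2 values {2, 4}; by pigeonhole those values go to them, so strike 2, 4 from q.
That leaves q = 6. Strike 6 from t.
No further eliminations apply; r can still be any of 2, 4.

2, 4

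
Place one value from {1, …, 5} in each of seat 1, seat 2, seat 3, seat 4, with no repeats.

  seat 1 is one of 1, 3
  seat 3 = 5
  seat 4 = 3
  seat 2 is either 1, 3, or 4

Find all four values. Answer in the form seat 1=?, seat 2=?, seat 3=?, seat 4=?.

seat 3 must be 5 (only option left).
That leaves seat 4 = 3. So seat 1, seat 2 can't be 3.
That leaves seat 1 = 1. Remove 1 from seat 2.
seat 2's domain is down to {4}, so seat 2 = 4.

seat 1=1, seat 2=4, seat 3=5, seat 4=3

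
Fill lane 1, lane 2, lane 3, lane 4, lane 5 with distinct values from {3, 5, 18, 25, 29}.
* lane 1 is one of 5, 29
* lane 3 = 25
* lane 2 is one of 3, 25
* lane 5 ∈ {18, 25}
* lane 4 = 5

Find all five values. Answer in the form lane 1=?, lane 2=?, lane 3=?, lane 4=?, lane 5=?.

lane 1=29, lane 2=3, lane 3=25, lane 4=5, lane 5=18

lane 3 has just one choice, so lane 3 = 25. Strike 25 from lane 2, lane 5.
lane 4 has just one choice, so lane 4 = 5. Eliminate 5 elsewhere: lane 1.
That leaves lane 5 = 18.
lane 1 must be 29 (only option left).
That leaves lane 2 = 3.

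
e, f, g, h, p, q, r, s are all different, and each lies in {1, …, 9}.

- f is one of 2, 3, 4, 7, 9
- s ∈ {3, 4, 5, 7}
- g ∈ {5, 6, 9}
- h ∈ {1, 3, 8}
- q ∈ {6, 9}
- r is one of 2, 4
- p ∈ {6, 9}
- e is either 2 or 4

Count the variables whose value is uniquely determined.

1

The 2 variables e and r are confined to {2, 4}, which locks those values in; drop them from f, s.
p and q share exactly the 2 values {6, 9}; by pigeonhole those values go to them, so strike 6, 9 from f, g.
g has just one choice, so g = 5. Strike 5 from s.
f and s between them cover only {3, 7} — a naked pair. Remove those values from h.
Determined: g=5. The other variables each still have more than one consistent value. That makes 1.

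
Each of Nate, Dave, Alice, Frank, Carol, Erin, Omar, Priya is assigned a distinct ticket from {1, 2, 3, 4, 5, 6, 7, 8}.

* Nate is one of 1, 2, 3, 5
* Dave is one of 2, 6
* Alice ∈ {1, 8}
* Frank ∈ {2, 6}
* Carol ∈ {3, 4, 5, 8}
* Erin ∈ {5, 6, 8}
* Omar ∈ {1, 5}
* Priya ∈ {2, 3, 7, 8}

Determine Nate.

The 8 variables together cover exactly {1, 2, 3, 4, 5, 6, 7, 8} — 8 values for 8 variables — and 4 appears only in Carol's list, so Carol = 4.
Among the 7 still-open variables, 7 fits only Priya (and all 7 values in {1, 2, 3, 5, 6, 7, 8} must be used), so Priya = 7.
The 6 still-open variables together cover exactly {1, 2, 3, 5, 6, 8} — 6 values for 6 variables — and 3 appears only in Nate's list, so Nate = 3.

3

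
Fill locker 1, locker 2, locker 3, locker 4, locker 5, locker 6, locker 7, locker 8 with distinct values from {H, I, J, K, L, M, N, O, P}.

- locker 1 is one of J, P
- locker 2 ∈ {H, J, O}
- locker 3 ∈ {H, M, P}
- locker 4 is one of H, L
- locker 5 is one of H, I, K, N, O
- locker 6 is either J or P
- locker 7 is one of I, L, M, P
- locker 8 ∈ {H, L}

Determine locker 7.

I

locker 1 and locker 6 between them cover only {J, P} — a naked pair. Remove those values from locker 2, locker 3, locker 7.
The 2 variables locker 4 and locker 8 are confined to {H, L}, which locks those values in; drop them from locker 2, locker 3, locker 5, locker 7.
locker 2 must be O (only option left). So locker 5 can't be O.
locker 3 must be M (only option left). Eliminate M elsewhere: locker 7.
So locker 7 = I.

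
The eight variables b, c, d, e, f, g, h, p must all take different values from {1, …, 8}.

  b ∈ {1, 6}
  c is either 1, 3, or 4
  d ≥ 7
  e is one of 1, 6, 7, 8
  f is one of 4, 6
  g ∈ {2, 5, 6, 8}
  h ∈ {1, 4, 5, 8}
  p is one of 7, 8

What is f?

The 8 variables together cover exactly {1, 2, 3, 4, 5, 6, 7, 8} — 8 values for 8 variables — and 2 appears only in g's list, so g = 2.
Among the 7 still-open variables, 3 fits only c (and all 7 values in {1, 3, 4, 5, 6, 7, 8} must be used), so c = 3.
The 6 still-open variables draw from only 6 values {1, 4, 5, 6, 7, 8}, so each is used; only h can be 5, hence h = 5.
Among the 5 still-open variables, 4 fits only f (and all 5 values in {1, 4, 6, 7, 8} must be used), so f = 4.

4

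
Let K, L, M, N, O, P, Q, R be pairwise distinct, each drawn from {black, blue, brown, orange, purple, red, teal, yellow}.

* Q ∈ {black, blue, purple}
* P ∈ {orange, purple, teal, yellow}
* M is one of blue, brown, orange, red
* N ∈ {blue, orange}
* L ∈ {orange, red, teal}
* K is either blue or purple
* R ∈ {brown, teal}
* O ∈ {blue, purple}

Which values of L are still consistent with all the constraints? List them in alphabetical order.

red, teal

The 8 variables draw from only 8 values {black, blue, brown, orange, purple, red, teal, yellow}, so each is used; only Q can be black, hence Q = black.
The 7 still-open variables together cover exactly {blue, brown, orange, purple, red, teal, yellow} — 7 values for 7 variables — and yellow appears only in P's list, so P = yellow.
K and O share exactly the 2 values {blue, purple}; by pigeonhole those values go to them, so strike blue, purple from M, N.
N must be orange (only option left). So L, M can't be orange.
No further eliminations apply; L can still be any of red, teal.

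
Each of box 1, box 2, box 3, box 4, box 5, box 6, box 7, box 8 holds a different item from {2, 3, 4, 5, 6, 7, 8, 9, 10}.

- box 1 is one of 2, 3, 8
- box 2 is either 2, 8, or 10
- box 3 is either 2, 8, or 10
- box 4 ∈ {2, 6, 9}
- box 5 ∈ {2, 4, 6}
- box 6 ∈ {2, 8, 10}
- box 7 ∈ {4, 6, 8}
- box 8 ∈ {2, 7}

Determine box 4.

Among the 8 variables, 3 fits only box 1 (and all 8 values in {2, 3, 4, 6, 7, 8, 9, 10} must be used), so box 1 = 3.
The 7 still-open variables draw from only 7 values {2, 4, 6, 7, 8, 9, 10}, so each is used; only box 8 can be 7, hence box 8 = 7.
Among the 6 still-open variables, 9 fits only box 4 (and all 6 values in {2, 4, 6, 8, 9, 10} must be used), so box 4 = 9.

9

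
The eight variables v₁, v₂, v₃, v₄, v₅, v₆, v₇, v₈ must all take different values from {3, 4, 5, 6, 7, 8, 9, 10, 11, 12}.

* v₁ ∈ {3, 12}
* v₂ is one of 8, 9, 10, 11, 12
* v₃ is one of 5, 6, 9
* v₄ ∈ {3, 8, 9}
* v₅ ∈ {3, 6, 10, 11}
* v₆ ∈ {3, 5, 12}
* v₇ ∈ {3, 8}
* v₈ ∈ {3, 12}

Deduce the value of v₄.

9

v₁ and v₈ between them cover only {3, 12} — a naked pair. Remove those values from v₂, v₄, v₅, v₆, v₇.
v₆'s domain is down to {5}, so v₆ = 5. Eliminate 5 elsewhere: v₃.
That leaves v₇ = 8. Eliminate 8 elsewhere: v₂, v₄.
So v₄ = 9.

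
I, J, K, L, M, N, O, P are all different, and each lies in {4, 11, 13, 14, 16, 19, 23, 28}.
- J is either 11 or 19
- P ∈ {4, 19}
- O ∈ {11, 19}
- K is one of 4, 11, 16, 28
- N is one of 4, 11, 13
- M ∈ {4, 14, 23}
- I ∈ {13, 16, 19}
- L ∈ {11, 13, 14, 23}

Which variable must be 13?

The 8 variables together cover exactly {4, 11, 13, 14, 16, 19, 23, 28} — 8 values for 8 variables — and 28 appears only in K's list, so K = 28.
The 7 still-open variables draw from only 7 values {4, 11, 13, 14, 16, 19, 23}, so each is used; only I can be 16, hence I = 16.
The 2 variables J and O are confined to {11, 19}, which locks those values in; drop them from L, N, P.
P's domain is down to {4}, so P = 4. Remove 4 from M, N.
So 13 goes to N.

N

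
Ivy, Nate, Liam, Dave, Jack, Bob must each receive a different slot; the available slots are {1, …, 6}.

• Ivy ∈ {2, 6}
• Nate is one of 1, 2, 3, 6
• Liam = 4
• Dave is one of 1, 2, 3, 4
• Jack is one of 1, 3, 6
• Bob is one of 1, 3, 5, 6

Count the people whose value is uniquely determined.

2

Liam must be 4 (only option left). Strike 4 from Dave.
Among the 5 still-open variables, 5 fits only Bob (and all 5 values in {1, 2, 3, 5, 6} must be used), so Bob = 5.
Determined: Liam=4, Bob=5. The other people each still have more than one consistent value. That makes 2.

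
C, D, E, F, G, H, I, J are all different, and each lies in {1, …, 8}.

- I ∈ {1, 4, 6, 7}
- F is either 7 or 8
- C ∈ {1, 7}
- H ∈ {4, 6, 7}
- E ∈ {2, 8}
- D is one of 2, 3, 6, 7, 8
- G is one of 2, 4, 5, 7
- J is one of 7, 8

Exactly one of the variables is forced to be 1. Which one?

The 8 variables draw from only 8 values {1, 2, 3, 4, 5, 6, 7, 8}, so each is used; only D can be 3, hence D = 3.
Among the 7 still-open variables, 5 fits only G (and all 7 values in {1, 2, 4, 5, 6, 7, 8} must be used), so G = 5.
The 6 still-open variables draw from only 6 values {1, 2, 4, 6, 7, 8}, so each is used; only E can be 2, hence E = 2.
The 2 variables F and J are confined to {7, 8}, which locks those values in; drop them from C, H, I.
So 1 goes to C.

C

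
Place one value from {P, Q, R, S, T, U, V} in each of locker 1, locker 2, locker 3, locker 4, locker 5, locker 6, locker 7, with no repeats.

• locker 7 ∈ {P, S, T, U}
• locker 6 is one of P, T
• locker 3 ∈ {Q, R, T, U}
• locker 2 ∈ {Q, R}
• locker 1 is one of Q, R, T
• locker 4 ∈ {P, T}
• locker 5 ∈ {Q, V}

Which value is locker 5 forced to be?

V

The 7 variables together cover exactly {P, Q, R, S, T, U, V} — 7 values for 7 variables — and S appears only in locker 7's list, so locker 7 = S.
Among the 6 still-open variables, U fits only locker 3 (and all 6 values in {P, Q, R, T, U, V} must be used), so locker 3 = U.
The 5 still-open variables draw from only 5 values {P, Q, R, T, V}, so each is used; only locker 5 can be V, hence locker 5 = V.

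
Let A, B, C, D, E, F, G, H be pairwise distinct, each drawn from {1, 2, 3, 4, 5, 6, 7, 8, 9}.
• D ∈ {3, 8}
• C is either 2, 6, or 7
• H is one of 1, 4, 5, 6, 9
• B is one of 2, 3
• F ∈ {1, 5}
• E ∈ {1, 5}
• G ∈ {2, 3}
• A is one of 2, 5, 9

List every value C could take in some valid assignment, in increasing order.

6, 7

B and G share exactly the 2 values {2, 3}; by pigeonhole those values go to them, so strike 2, 3 from A, C, D.
D's domain is down to {8}, so D = 8.
E and F between them cover only {1, 5} — a naked pair. Remove those values from A, H.
That leaves A = 9. Strike 9 from H.
No further eliminations apply; C can still be any of 6, 7.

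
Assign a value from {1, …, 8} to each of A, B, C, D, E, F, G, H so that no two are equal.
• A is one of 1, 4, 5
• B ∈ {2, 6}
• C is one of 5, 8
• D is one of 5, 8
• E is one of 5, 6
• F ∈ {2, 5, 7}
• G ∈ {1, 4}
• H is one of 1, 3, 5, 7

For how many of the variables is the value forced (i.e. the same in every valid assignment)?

4

The 8 variables draw from only 8 values {1, 2, 3, 4, 5, 6, 7, 8}, so each is used; only H can be 3, hence H = 3.
Among the 7 still-open variables, 7 fits only F (and all 7 values in {1, 2, 4, 5, 6, 7, 8} must be used), so F = 7.
Among the 6 still-open variables, 2 fits only B (and all 6 values in {1, 2, 4, 5, 6, 8} must be used), so B = 2.
The 5 still-open variables together cover exactly {1, 4, 5, 6, 8} — 5 values for 5 variables — and 6 appears only in E's list, so E = 6.
C and D between them cover only {5, 8} — a naked pair. Remove those values from A.
Determined: B=2, E=6, F=7, H=3. The other variables each still have more than one consistent value. That makes 4.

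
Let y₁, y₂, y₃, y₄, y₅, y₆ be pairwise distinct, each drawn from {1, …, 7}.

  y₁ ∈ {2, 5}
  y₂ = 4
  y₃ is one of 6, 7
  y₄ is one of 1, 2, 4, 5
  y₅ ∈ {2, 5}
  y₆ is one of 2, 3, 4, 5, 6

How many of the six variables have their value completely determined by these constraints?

y₂ must be 4 (only option left). Eliminate 4 elsewhere: y₄, y₆.
The 2 variables y₁ and y₅ are confined to {2, 5}, which locks those values in; drop them from y₄, y₆.
y₄ has just one choice, so y₄ = 1.
Determined: y₂=4, y₄=1. The other variables each still have more than one consistent value. That makes 2.

2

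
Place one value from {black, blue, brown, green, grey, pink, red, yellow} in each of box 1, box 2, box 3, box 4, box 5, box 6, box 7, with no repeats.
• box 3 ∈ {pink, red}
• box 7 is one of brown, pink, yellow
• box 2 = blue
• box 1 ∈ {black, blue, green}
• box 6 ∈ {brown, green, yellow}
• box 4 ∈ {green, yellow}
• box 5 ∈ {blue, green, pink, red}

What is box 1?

box 2 has just one choice, so box 2 = blue. Eliminate blue elsewhere: box 1, box 5.
The 6 still-open variables together cover exactly {black, brown, green, pink, red, yellow} — 6 values for 6 variables — and black appears only in box 1's list, so box 1 = black.

black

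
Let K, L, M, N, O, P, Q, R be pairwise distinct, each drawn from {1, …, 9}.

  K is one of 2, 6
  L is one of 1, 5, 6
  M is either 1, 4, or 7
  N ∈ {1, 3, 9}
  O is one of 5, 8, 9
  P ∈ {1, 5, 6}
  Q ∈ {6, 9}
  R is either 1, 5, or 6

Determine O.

8

The 3 variables L, P, R are confined to {1, 5, 6}, which locks those values in; drop them from K, M, N, O, Q.
K must be 2 (only option left).
Q's domain is down to {9}, so Q = 9. So N, O can't be 9.
So O = 8.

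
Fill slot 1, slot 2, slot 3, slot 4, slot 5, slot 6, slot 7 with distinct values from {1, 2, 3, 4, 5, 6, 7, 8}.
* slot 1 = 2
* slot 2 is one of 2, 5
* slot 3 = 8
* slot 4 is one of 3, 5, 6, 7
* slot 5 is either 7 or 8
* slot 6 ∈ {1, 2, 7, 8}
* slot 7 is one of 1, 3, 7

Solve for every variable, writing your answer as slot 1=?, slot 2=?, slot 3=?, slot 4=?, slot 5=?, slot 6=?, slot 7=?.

slot 1=2, slot 2=5, slot 3=8, slot 4=6, slot 5=7, slot 6=1, slot 7=3

slot 1 must be 2 (only option left). So slot 2, slot 6 can't be 2.
slot 2 must be 5 (only option left). Strike 5 from slot 4.
slot 3's domain is down to {8}, so slot 3 = 8. Eliminate 8 elsewhere: slot 5, slot 6.
slot 5 must be 7 (only option left). Eliminate 7 elsewhere: slot 4, slot 6, slot 7.
slot 6 has just one choice, so slot 6 = 1. Strike 1 from slot 7.
slot 7's domain is down to {3}, so slot 7 = 3. Eliminate 3 elsewhere: slot 4.
slot 4's domain is down to {6}, so slot 4 = 6.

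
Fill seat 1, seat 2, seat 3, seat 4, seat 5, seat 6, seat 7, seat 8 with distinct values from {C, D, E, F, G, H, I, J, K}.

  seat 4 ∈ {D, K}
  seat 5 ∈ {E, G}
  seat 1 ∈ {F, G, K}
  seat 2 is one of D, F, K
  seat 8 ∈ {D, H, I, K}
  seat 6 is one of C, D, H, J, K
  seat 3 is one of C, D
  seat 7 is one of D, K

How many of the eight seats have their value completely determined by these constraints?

4

seat 4 and seat 7 share exactly the 2 values {D, K}; by pigeonhole those values go to them, so strike D, K from seat 1, seat 2, seat 3, seat 6, seat 8.
seat 2's domain is down to {F}, so seat 2 = F. Eliminate F elsewhere: seat 1.
seat 3 must be C (only option left). Remove C from seat 6.
seat 1's domain is down to {G}, so seat 1 = G. Eliminate G elsewhere: seat 5.
seat 5 has just one choice, so seat 5 = E.
Determined: seat 1=G, seat 2=F, seat 3=C, seat 5=E. The other seats each still have more than one consistent value. That makes 4.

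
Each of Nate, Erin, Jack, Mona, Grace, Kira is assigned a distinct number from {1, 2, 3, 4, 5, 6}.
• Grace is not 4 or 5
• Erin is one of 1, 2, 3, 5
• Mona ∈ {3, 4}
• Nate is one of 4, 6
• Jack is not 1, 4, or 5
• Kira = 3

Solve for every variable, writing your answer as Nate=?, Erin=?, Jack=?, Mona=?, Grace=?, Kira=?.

Nate=6, Erin=5, Jack=2, Mona=4, Grace=1, Kira=3

Kira has just one choice, so Kira = 3. Strike 3 from Erin, Jack, Mona, Grace.
Mona must be 4 (only option left). Remove 4 from Nate.
That leaves Nate = 6. So Jack, Grace can't be 6.
That leaves Jack = 2. So Erin, Grace can't be 2.
Grace must be 1 (only option left). Eliminate 1 elsewhere: Erin.
Erin's domain is down to {5}, so Erin = 5.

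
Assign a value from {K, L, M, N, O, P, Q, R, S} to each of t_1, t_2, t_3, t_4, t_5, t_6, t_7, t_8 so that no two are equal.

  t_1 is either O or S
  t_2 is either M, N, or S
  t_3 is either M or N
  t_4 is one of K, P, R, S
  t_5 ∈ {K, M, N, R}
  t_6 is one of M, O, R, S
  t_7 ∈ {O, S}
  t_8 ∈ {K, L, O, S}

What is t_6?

The 8 variables draw from only 8 values {K, L, M, N, O, P, R, S}, so each is used; only t_8 can be L, hence t_8 = L.
The 7 still-open variables draw from only 7 values {K, M, N, O, P, R, S}, so each is used; only t_4 can be P, hence t_4 = P.
The 6 still-open variables draw from only 6 values {K, M, N, O, R, S}, so each is used; only t_5 can be K, hence t_5 = K.
The 5 still-open variables draw from only 5 values {M, N, O, R, S}, so each is used; only t_6 can be R, hence t_6 = R.

R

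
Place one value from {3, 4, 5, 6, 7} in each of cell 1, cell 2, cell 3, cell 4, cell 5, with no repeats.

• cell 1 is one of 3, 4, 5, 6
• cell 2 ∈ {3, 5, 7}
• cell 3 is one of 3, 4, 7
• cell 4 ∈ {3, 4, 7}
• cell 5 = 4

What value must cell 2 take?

5

cell 5 must be 4 (only option left). Eliminate 4 elsewhere: cell 1, cell 3, cell 4.
The 4 still-open variables together cover exactly {3, 5, 6, 7} — 4 values for 4 variables — and 6 appears only in cell 1's list, so cell 1 = 6.
Among the 3 still-open variables, 5 fits only cell 2 (and all 3 values in {3, 5, 7} must be used), so cell 2 = 5.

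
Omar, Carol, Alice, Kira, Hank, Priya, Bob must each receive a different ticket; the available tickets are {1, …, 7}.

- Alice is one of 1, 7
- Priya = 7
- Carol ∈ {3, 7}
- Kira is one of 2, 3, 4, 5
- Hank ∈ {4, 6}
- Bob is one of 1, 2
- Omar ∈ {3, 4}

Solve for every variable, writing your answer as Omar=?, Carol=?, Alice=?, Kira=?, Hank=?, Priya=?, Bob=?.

Priya has just one choice, so Priya = 7. Strike 7 from Carol, Alice.
Carol's domain is down to {3}, so Carol = 3. Remove 3 from Omar, Kira.
Alice must be 1 (only option left). Strike 1 from Bob.
Bob has just one choice, so Bob = 2. Eliminate 2 elsewhere: Kira.
Omar must be 4 (only option left). Remove 4 from Kira, Hank.
That leaves Kira = 5.
Hank must be 6 (only option left).

Omar=4, Carol=3, Alice=1, Kira=5, Hank=6, Priya=7, Bob=2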